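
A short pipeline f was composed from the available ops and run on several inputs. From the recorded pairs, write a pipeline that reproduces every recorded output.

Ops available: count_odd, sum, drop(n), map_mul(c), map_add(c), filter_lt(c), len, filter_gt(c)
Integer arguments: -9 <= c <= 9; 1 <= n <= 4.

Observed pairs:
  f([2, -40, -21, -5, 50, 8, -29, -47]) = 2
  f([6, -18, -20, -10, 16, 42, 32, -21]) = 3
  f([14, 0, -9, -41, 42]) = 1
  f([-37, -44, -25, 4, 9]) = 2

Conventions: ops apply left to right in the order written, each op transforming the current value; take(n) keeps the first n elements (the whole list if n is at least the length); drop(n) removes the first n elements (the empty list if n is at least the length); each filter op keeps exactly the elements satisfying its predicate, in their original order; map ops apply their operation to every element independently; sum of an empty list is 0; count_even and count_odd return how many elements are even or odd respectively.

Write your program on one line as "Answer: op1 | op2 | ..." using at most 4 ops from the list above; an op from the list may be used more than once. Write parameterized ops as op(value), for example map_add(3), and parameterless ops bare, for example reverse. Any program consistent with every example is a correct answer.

drop(3) | map_add(-4) | filter_gt(-1) | len

Check, running the answer program on each example:
  [2, -40, -21, -5, 50, 8, -29, -47] -> [-5, 50, 8, -29, -47] -> [-9, 46, 4, -33, -51] -> [46, 4] -> 2
  [6, -18, -20, -10, 16, 42, 32, -21] -> [-10, 16, 42, 32, -21] -> [-14, 12, 38, 28, -25] -> [12, 38, 28] -> 3
  [14, 0, -9, -41, 42] -> [-41, 42] -> [-45, 38] -> [38] -> 1
  [-37, -44, -25, 4, 9] -> [4, 9] -> [0, 5] -> [0, 5] -> 2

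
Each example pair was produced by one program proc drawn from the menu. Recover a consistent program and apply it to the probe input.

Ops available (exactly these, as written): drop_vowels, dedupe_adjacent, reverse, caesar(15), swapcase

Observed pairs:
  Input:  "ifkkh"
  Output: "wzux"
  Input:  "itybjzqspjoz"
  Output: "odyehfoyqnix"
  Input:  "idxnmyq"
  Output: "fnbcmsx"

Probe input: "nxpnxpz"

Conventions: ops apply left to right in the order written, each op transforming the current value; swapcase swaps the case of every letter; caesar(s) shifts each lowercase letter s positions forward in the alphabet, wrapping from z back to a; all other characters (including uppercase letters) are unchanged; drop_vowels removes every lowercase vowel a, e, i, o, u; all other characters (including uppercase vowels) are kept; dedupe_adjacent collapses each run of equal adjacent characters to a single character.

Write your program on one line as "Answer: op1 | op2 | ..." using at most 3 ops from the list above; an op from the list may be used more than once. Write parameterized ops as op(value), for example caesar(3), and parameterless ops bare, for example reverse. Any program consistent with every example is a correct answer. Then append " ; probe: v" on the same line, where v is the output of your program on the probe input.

reverse | dedupe_adjacent | caesar(15) ; probe: "oemcemc"

Check, running the answer program on each example:
  "ifkkh" -> "hkkfi" -> "hkfi" -> "wzux"
  "itybjzqspjoz" -> "zojpsqzjbyti" -> "zojpsqzjbyti" -> "odyehfoyqnix"
  "idxnmyq" -> "qymnxdi" -> "qymnxdi" -> "fnbcmsx"
  probe: "nxpnxpz" -> "zpxnpxn" -> "zpxnpxn" -> "oemcemc"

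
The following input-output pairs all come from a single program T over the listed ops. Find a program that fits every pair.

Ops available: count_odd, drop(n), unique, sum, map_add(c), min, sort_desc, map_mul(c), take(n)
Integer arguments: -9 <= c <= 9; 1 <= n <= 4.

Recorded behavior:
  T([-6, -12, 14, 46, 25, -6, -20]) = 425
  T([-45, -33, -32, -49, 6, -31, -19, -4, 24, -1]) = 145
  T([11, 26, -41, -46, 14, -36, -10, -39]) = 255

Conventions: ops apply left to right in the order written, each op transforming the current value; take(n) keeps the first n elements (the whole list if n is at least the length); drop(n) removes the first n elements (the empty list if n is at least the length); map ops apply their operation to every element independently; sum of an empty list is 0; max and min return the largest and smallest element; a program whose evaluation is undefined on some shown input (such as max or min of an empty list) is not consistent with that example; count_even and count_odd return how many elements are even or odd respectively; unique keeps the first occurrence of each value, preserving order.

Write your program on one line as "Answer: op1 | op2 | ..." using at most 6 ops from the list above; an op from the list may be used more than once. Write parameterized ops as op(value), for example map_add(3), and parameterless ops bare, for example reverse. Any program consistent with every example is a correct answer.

unique | sort_desc | map_mul(5) | take(3) | sum

Check, running the answer program on each example:
  [-6, -12, 14, 46, 25, -6, -20] -> [-6, -12, 14, 46, 25, -20] -> [46, 25, 14, -6, -12, -20] -> [230, 125, 70, -30, -60, -100] -> [230, 125, 70] -> 425
  [-45, -33, -32, -49, 6, -31, -19, -4, 24, -1] -> [-45, -33, -32, -49, 6, -31, -19, -4, 24, -1] -> [24, 6, -1, -4, -19, -31, -32, -33, -45, -49] -> [120, 30, -5, -20, -95, -155, -160, -165, -225, -245] -> [120, 30, -5] -> 145
  [11, 26, -41, -46, 14, -36, -10, -39] -> [11, 26, -41, -46, 14, -36, -10, -39] -> [26, 14, 11, -10, -36, -39, -41, -46] -> [130, 70, 55, -50, -180, -195, -205, -230] -> [130, 70, 55] -> 255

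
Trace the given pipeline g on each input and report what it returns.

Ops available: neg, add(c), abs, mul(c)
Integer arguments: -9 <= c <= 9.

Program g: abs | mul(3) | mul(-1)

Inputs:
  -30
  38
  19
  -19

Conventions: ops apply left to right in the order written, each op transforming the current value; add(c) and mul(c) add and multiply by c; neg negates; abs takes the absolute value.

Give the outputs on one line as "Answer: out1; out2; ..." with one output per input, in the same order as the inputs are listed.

-90; -114; -57; -57

Execution, op by op:
  -30 -> 30 -> 90 -> -90
  38 -> 38 -> 114 -> -114
  19 -> 19 -> 57 -> -57
  -19 -> 19 -> 57 -> -57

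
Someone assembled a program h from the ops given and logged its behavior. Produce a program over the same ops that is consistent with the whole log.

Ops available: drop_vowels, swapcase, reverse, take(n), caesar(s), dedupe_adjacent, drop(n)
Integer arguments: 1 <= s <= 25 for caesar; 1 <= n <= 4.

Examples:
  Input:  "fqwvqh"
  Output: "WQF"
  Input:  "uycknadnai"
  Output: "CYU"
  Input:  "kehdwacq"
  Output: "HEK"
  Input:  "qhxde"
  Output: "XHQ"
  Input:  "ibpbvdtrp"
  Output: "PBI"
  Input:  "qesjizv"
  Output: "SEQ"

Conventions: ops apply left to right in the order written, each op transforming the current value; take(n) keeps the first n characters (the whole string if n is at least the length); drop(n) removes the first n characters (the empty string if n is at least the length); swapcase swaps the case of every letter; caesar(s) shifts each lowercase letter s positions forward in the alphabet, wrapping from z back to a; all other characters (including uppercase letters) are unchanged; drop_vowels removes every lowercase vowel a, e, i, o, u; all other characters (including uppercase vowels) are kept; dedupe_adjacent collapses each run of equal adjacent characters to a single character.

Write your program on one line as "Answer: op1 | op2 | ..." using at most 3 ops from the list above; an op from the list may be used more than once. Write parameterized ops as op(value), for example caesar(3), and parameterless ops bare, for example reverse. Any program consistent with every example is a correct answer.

take(3) | swapcase | reverse

Check, running the answer program on each example:
  "fqwvqh" -> "fqw" -> "FQW" -> "WQF"
  "uycknadnai" -> "uyc" -> "UYC" -> "CYU"
  "kehdwacq" -> "keh" -> "KEH" -> "HEK"
  "qhxde" -> "qhx" -> "QHX" -> "XHQ"
  "ibpbvdtrp" -> "ibp" -> "IBP" -> "PBI"
  "qesjizv" -> "qes" -> "QES" -> "SEQ"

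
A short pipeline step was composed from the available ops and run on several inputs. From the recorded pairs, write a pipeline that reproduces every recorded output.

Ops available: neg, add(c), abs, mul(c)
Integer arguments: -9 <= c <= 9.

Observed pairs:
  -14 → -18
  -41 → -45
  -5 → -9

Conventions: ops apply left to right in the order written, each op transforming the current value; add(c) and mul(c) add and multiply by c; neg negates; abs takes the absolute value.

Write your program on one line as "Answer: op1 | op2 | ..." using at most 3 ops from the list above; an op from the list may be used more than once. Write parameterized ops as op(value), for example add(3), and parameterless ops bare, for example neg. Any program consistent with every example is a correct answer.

neg | add(4) | neg

Check, running the answer program on each example:
  -14 -> 14 -> 18 -> -18
  -41 -> 41 -> 45 -> -45
  -5 -> 5 -> 9 -> -9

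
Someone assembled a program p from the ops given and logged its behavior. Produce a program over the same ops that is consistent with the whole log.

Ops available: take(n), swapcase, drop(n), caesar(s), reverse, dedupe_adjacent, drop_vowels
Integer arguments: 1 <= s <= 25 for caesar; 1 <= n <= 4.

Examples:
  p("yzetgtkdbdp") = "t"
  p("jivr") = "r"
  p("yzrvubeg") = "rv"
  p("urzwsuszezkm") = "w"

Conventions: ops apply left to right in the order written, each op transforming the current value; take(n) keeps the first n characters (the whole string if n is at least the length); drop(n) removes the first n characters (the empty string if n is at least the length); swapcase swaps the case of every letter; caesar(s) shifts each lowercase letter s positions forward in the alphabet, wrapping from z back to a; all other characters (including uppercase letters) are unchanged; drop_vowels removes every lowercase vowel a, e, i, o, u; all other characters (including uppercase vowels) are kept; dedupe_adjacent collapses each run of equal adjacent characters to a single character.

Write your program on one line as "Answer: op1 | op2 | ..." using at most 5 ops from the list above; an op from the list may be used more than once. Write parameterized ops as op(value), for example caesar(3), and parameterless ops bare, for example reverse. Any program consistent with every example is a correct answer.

take(4) | drop_vowels | swapcase | drop(2) | swapcase

Check, running the answer program on each example:
  "yzetgtkdbdp" -> "yzet" -> "yzt" -> "YZT" -> "T" -> "t"
  "jivr" -> "jivr" -> "jvr" -> "JVR" -> "R" -> "r"
  "yzrvubeg" -> "yzrv" -> "yzrv" -> "YZRV" -> "RV" -> "rv"
  "urzwsuszezkm" -> "urzw" -> "rzw" -> "RZW" -> "W" -> "w"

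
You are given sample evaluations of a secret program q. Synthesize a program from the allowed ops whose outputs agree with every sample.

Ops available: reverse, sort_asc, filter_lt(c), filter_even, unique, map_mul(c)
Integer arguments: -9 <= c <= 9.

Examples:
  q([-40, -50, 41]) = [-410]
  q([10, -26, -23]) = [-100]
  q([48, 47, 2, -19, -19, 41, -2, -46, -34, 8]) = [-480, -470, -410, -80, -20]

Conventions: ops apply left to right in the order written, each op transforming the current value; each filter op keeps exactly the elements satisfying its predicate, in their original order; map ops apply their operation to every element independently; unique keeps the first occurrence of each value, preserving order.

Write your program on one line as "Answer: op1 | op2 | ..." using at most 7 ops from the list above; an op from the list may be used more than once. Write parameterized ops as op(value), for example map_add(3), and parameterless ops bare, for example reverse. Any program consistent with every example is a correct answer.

sort_asc | map_mul(-2) | reverse | map_mul(5) | unique | filter_lt(1)

Check, running the answer program on each example:
  [-40, -50, 41] -> [-50, -40, 41] -> [100, 80, -82] -> [-82, 80, 100] -> [-410, 400, 500] -> [-410, 400, 500] -> [-410]
  [10, -26, -23] -> [-26, -23, 10] -> [52, 46, -20] -> [-20, 46, 52] -> [-100, 230, 260] -> [-100, 230, 260] -> [-100]
  [48, 47, 2, -19, -19, 41, -2, -46, -34, 8] -> [-46, -34, -19, -19, -2, 2, 8, 41, 47, 48] -> [92, 68, 38, 38, 4, -4, -16, -82, -94, -96] -> [-96, -94, -82, -16, -4, 4, 38, 38, 68, 92] -> [-480, -470, -410, -80, -20, 20, 190, 190, 340, 460] -> [-480, -470, -410, -80, -20, 20, 190, 340, 460] -> [-480, -470, -410, -80, -20]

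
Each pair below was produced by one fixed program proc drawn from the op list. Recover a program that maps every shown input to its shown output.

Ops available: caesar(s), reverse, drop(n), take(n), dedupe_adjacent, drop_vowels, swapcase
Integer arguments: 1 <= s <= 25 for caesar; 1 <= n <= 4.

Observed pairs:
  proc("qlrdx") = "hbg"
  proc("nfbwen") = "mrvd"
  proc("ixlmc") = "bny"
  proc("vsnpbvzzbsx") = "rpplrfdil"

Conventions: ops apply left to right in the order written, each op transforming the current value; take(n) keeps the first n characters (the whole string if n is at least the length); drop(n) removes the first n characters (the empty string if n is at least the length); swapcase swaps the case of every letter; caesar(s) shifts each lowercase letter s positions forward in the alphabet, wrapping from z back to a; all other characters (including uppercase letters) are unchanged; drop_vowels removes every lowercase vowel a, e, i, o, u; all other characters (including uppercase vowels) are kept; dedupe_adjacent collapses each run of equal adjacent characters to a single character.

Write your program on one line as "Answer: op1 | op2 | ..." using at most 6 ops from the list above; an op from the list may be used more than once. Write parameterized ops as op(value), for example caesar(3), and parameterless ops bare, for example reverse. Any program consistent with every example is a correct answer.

caesar(23) | reverse | caesar(11) | drop(2) | caesar(8)

Check, running the answer program on each example:
  "qlrdx" -> "nioau" -> "uaoin" -> "flzty" -> "zty" -> "hbg"
  "nfbwen" -> "kcytbk" -> "kbtyck" -> "vmejnv" -> "ejnv" -> "mrvd"
  "ixlmc" -> "fuijz" -> "zjiuf" -> "kutfq" -> "tfq" -> "bny"
  "vsnpbvzzbsx" -> "spkmyswwypu" -> "upywwsymkps" -> "fajhhdjxvad" -> "jhhdjxvad" -> "rpplrfdil"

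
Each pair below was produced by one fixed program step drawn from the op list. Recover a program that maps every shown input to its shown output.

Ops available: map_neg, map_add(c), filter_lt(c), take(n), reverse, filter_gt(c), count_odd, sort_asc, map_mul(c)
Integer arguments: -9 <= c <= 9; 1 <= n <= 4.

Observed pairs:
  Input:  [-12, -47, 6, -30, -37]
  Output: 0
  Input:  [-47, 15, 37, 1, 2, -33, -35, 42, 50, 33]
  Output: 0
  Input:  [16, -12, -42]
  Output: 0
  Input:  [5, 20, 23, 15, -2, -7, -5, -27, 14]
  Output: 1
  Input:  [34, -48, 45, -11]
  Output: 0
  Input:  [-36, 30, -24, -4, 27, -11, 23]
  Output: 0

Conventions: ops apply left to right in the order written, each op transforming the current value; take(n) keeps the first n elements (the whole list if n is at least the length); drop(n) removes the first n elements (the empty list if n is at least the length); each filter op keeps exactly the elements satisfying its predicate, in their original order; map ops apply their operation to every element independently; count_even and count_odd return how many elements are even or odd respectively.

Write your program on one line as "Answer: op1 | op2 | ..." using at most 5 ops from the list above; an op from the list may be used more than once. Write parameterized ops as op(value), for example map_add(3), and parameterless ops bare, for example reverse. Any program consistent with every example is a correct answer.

filter_lt(1) | take(3) | sort_asc | filter_gt(-6) | count_odd

Check, running the answer program on each example:
  [-12, -47, 6, -30, -37] -> [-12, -47, -30, -37] -> [-12, -47, -30] -> [-47, -30, -12] -> [] -> 0
  [-47, 15, 37, 1, 2, -33, -35, 42, 50, 33] -> [-47, -33, -35] -> [-47, -33, -35] -> [-47, -35, -33] -> [] -> 0
  [16, -12, -42] -> [-12, -42] -> [-12, -42] -> [-42, -12] -> [] -> 0
  [5, 20, 23, 15, -2, -7, -5, -27, 14] -> [-2, -7, -5, -27] -> [-2, -7, -5] -> [-7, -5, -2] -> [-5, -2] -> 1
  [34, -48, 45, -11] -> [-48, -11] -> [-48, -11] -> [-48, -11] -> [] -> 0
  [-36, 30, -24, -4, 27, -11, 23] -> [-36, -24, -4, -11] -> [-36, -24, -4] -> [-36, -24, -4] -> [-4] -> 0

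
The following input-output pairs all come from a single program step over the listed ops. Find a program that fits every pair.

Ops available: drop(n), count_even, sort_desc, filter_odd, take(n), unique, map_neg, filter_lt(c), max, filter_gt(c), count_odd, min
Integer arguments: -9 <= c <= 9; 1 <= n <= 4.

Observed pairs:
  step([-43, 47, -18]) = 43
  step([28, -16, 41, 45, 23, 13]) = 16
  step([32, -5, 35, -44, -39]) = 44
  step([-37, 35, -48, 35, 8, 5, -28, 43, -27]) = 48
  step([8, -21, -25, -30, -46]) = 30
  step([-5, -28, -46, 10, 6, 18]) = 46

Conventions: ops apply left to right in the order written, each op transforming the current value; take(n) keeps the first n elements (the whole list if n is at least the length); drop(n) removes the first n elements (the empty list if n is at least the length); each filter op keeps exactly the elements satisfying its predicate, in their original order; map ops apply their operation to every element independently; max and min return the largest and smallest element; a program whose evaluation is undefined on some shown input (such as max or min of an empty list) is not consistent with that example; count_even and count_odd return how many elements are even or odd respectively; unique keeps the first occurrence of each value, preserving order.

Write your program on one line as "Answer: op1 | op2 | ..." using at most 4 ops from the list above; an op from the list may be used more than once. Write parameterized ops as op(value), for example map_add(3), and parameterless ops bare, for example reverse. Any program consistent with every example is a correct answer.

take(4) | sort_desc | map_neg | max

Check, running the answer program on each example:
  [-43, 47, -18] -> [-43, 47, -18] -> [47, -18, -43] -> [-47, 18, 43] -> 43
  [28, -16, 41, 45, 23, 13] -> [28, -16, 41, 45] -> [45, 41, 28, -16] -> [-45, -41, -28, 16] -> 16
  [32, -5, 35, -44, -39] -> [32, -5, 35, -44] -> [35, 32, -5, -44] -> [-35, -32, 5, 44] -> 44
  [-37, 35, -48, 35, 8, 5, -28, 43, -27] -> [-37, 35, -48, 35] -> [35, 35, -37, -48] -> [-35, -35, 37, 48] -> 48
  [8, -21, -25, -30, -46] -> [8, -21, -25, -30] -> [8, -21, -25, -30] -> [-8, 21, 25, 30] -> 30
  [-5, -28, -46, 10, 6, 18] -> [-5, -28, -46, 10] -> [10, -5, -28, -46] -> [-10, 5, 28, 46] -> 46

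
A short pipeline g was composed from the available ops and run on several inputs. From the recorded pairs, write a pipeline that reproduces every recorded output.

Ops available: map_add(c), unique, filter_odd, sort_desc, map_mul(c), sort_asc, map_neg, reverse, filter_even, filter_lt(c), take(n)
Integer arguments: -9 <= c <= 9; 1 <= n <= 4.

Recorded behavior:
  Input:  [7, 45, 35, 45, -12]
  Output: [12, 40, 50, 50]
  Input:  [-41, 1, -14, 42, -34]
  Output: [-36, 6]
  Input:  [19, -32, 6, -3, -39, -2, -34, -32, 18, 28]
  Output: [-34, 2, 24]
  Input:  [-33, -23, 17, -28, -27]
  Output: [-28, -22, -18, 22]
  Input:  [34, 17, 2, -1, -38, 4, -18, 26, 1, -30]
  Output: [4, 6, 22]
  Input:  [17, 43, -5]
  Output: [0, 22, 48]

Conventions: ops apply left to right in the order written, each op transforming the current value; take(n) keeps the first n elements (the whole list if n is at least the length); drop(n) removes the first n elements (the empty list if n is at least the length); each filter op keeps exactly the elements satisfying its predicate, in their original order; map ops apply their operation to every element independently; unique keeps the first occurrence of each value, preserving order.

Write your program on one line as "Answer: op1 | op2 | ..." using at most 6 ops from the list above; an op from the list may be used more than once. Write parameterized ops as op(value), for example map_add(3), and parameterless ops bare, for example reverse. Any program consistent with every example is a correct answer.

filter_odd | sort_asc | map_add(3) | map_add(-2) | map_add(4)

Check, running the answer program on each example:
  [7, 45, 35, 45, -12] -> [7, 45, 35, 45] -> [7, 35, 45, 45] -> [10, 38, 48, 48] -> [8, 36, 46, 46] -> [12, 40, 50, 50]
  [-41, 1, -14, 42, -34] -> [-41, 1] -> [-41, 1] -> [-38, 4] -> [-40, 2] -> [-36, 6]
  [19, -32, 6, -3, -39, -2, -34, -32, 18, 28] -> [19, -3, -39] -> [-39, -3, 19] -> [-36, 0, 22] -> [-38, -2, 20] -> [-34, 2, 24]
  [-33, -23, 17, -28, -27] -> [-33, -23, 17, -27] -> [-33, -27, -23, 17] -> [-30, -24, -20, 20] -> [-32, -26, -22, 18] -> [-28, -22, -18, 22]
  [34, 17, 2, -1, -38, 4, -18, 26, 1, -30] -> [17, -1, 1] -> [-1, 1, 17] -> [2, 4, 20] -> [0, 2, 18] -> [4, 6, 22]
  [17, 43, -5] -> [17, 43, -5] -> [-5, 17, 43] -> [-2, 20, 46] -> [-4, 18, 44] -> [0, 22, 48]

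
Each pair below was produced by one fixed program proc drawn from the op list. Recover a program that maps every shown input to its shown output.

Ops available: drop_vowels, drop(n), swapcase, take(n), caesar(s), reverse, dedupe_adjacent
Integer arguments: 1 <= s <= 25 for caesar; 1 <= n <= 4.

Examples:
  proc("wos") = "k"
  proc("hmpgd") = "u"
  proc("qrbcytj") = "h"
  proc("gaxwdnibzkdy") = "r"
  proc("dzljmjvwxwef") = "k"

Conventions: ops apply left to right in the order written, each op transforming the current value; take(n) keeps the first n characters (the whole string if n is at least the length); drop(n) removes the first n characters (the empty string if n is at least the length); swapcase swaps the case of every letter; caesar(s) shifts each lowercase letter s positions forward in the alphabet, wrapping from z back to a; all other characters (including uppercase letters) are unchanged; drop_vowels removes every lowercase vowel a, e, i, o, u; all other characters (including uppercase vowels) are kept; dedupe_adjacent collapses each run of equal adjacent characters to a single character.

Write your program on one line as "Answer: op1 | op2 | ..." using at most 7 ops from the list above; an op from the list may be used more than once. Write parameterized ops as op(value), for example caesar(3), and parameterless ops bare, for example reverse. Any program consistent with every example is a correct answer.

reverse | drop_vowels | caesar(16) | caesar(24) | drop(1) | take(1)

Check, running the answer program on each example:
  "wos" -> "sow" -> "sw" -> "im" -> "gk" -> "k" -> "k"
  "hmpgd" -> "dgpmh" -> "dgpmh" -> "twfcx" -> "rudav" -> "udav" -> "u"
  "qrbcytj" -> "jtycbrq" -> "jtycbrq" -> "zjosrhg" -> "xhmqpfe" -> "hmqpfe" -> "h"
  "gaxwdnibzkdy" -> "ydkzbindwxag" -> "ydkzbndwxg" -> "otaprdtmnw" -> "mrynpbrklu" -> "rynpbrklu" -> "r"
  "dzljmjvwxwef" -> "fewxwvjmjlzd" -> "fwxwvjmjlzd" -> "vmnmlzczbpt" -> "tklkjxaxznr" -> "klkjxaxznr" -> "k"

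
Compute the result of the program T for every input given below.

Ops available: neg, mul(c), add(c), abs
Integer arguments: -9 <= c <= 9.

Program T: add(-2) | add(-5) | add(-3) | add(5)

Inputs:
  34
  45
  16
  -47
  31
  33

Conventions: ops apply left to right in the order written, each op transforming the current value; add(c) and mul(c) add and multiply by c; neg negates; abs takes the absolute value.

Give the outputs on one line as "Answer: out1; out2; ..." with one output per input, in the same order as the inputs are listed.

Execution, op by op:
  34 -> 32 -> 27 -> 24 -> 29
  45 -> 43 -> 38 -> 35 -> 40
  16 -> 14 -> 9 -> 6 -> 11
  -47 -> -49 -> -54 -> -57 -> -52
  31 -> 29 -> 24 -> 21 -> 26
  33 -> 31 -> 26 -> 23 -> 28

29; 40; 11; -52; 26; 28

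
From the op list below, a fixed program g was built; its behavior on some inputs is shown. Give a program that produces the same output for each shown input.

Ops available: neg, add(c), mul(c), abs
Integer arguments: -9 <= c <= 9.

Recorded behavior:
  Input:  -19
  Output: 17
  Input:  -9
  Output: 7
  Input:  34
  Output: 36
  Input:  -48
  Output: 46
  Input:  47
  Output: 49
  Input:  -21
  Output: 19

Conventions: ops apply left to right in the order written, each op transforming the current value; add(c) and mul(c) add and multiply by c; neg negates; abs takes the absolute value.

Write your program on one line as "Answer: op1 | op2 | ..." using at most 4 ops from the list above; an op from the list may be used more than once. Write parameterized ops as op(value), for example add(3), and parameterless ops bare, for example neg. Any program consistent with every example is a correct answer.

add(-7) | add(9) | abs

Check, running the answer program on each example:
  -19 -> -26 -> -17 -> 17
  -9 -> -16 -> -7 -> 7
  34 -> 27 -> 36 -> 36
  -48 -> -55 -> -46 -> 46
  47 -> 40 -> 49 -> 49
  -21 -> -28 -> -19 -> 19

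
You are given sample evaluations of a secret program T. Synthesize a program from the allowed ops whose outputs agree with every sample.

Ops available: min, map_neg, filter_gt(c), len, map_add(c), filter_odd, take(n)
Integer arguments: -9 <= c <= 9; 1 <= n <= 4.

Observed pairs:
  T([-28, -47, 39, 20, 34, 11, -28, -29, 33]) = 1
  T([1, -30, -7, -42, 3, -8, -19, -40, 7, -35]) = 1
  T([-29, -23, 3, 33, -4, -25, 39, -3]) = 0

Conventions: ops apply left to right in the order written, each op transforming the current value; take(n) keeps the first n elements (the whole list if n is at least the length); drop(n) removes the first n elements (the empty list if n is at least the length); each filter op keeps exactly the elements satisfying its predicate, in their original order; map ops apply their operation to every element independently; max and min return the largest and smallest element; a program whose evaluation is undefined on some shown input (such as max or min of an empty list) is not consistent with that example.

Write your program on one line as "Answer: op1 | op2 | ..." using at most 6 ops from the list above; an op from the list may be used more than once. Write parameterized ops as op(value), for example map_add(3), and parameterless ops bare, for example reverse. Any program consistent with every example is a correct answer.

map_add(9) | map_neg | take(3) | filter_gt(6) | filter_odd | len

Check, running the answer program on each example:
  [-28, -47, 39, 20, 34, 11, -28, -29, 33] -> [-19, -38, 48, 29, 43, 20, -19, -20, 42] -> [19, 38, -48, -29, -43, -20, 19, 20, -42] -> [19, 38, -48] -> [19, 38] -> [19] -> 1
  [1, -30, -7, -42, 3, -8, -19, -40, 7, -35] -> [10, -21, 2, -33, 12, 1, -10, -31, 16, -26] -> [-10, 21, -2, 33, -12, -1, 10, 31, -16, 26] -> [-10, 21, -2] -> [21] -> [21] -> 1
  [-29, -23, 3, 33, -4, -25, 39, -3] -> [-20, -14, 12, 42, 5, -16, 48, 6] -> [20, 14, -12, -42, -5, 16, -48, -6] -> [20, 14, -12] -> [20, 14] -> [] -> 0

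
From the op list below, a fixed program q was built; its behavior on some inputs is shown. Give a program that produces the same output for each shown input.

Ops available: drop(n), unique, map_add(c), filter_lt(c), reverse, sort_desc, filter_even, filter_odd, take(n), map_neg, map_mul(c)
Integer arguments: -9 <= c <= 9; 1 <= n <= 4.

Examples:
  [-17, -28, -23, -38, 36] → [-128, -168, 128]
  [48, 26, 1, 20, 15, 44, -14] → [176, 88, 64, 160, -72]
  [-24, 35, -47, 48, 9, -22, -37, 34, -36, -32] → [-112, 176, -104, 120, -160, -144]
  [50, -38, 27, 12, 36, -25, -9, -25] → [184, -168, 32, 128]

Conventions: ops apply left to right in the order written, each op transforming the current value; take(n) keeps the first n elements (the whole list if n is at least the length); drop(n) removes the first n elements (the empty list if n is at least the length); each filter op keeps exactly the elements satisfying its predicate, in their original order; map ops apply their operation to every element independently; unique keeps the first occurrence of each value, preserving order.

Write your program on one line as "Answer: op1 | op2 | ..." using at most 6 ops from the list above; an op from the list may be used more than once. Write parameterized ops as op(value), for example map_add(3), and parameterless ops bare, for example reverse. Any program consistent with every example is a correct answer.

filter_even | map_add(-1) | map_add(-3) | map_neg | map_mul(-4)

Check, running the answer program on each example:
  [-17, -28, -23, -38, 36] -> [-28, -38, 36] -> [-29, -39, 35] -> [-32, -42, 32] -> [32, 42, -32] -> [-128, -168, 128]
  [48, 26, 1, 20, 15, 44, -14] -> [48, 26, 20, 44, -14] -> [47, 25, 19, 43, -15] -> [44, 22, 16, 40, -18] -> [-44, -22, -16, -40, 18] -> [176, 88, 64, 160, -72]
  [-24, 35, -47, 48, 9, -22, -37, 34, -36, -32] -> [-24, 48, -22, 34, -36, -32] -> [-25, 47, -23, 33, -37, -33] -> [-28, 44, -26, 30, -40, -36] -> [28, -44, 26, -30, 40, 36] -> [-112, 176, -104, 120, -160, -144]
  [50, -38, 27, 12, 36, -25, -9, -25] -> [50, -38, 12, 36] -> [49, -39, 11, 35] -> [46, -42, 8, 32] -> [-46, 42, -8, -32] -> [184, -168, 32, 128]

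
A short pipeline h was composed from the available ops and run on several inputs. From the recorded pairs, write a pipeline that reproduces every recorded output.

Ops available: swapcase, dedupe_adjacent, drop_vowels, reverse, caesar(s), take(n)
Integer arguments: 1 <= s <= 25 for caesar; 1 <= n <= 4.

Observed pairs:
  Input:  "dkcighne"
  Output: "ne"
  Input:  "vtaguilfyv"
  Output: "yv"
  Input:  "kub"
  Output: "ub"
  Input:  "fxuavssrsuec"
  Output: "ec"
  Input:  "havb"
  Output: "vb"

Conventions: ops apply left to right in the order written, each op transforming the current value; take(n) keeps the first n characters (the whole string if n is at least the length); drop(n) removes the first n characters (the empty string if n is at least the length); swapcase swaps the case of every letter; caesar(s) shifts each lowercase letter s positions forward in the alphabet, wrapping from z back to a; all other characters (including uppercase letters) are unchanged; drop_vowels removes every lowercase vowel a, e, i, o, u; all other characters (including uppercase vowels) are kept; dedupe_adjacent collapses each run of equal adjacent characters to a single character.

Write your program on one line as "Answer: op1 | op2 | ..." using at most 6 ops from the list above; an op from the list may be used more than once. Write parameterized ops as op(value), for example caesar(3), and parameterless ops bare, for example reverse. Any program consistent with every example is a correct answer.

swapcase | dedupe_adjacent | reverse | take(2) | reverse | swapcase

Check, running the answer program on each example:
  "dkcighne" -> "DKCIGHNE" -> "DKCIGHNE" -> "ENHGICKD" -> "EN" -> "NE" -> "ne"
  "vtaguilfyv" -> "VTAGUILFYV" -> "VTAGUILFYV" -> "VYFLIUGATV" -> "VY" -> "YV" -> "yv"
  "kub" -> "KUB" -> "KUB" -> "BUK" -> "BU" -> "UB" -> "ub"
  "fxuavssrsuec" -> "FXUAVSSRSUEC" -> "FXUAVSRSUEC" -> "CEUSRSVAUXF" -> "CE" -> "EC" -> "ec"
  "havb" -> "HAVB" -> "HAVB" -> "BVAH" -> "BV" -> "VB" -> "vb"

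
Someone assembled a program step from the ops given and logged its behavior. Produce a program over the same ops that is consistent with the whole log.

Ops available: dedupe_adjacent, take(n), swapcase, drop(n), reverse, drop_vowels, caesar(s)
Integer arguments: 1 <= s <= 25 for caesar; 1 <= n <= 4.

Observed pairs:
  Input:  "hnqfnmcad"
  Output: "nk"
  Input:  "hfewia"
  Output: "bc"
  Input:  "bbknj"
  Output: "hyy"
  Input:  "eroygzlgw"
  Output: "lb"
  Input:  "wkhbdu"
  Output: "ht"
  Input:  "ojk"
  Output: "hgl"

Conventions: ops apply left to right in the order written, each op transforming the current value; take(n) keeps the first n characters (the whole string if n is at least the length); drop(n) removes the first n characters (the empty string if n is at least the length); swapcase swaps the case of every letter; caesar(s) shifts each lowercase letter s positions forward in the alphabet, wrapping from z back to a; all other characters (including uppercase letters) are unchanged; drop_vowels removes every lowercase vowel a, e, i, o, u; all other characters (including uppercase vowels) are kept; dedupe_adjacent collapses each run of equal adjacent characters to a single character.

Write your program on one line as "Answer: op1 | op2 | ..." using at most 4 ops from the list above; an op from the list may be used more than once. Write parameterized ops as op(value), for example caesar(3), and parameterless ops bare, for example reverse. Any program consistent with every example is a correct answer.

caesar(23) | take(3) | drop_vowels | reverse

Check, running the answer program on each example:
  "hnqfnmcad" -> "eknckjzxa" -> "ekn" -> "kn" -> "nk"
  "hfewia" -> "ecbtfx" -> "ecb" -> "cb" -> "bc"
  "bbknj" -> "yyhkg" -> "yyh" -> "yyh" -> "hyy"
  "eroygzlgw" -> "bolvdwidt" -> "bol" -> "bl" -> "lb"
  "wkhbdu" -> "theyar" -> "the" -> "th" -> "ht"
  "ojk" -> "lgh" -> "lgh" -> "lgh" -> "hgl"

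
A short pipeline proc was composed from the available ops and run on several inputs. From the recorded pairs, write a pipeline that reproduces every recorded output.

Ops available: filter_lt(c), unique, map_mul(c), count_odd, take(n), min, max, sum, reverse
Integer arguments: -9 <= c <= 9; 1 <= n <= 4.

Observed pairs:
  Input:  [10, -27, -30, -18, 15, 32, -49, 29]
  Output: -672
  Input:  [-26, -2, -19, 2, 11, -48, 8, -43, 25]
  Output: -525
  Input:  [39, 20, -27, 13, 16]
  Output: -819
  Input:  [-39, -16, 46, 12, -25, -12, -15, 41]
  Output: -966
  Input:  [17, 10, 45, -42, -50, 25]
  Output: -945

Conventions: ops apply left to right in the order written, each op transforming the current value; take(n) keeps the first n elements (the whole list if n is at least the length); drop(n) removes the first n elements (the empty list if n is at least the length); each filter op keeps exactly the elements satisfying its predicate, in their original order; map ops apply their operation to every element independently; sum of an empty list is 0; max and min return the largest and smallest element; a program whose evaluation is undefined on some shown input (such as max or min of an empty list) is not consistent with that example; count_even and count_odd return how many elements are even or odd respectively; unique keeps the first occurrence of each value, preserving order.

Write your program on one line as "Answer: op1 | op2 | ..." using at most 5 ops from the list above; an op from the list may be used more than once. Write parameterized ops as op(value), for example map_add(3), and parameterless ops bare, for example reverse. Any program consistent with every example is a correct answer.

reverse | map_mul(3) | reverse | map_mul(-7) | min

Check, running the answer program on each example:
  [10, -27, -30, -18, 15, 32, -49, 29] -> [29, -49, 32, 15, -18, -30, -27, 10] -> [87, -147, 96, 45, -54, -90, -81, 30] -> [30, -81, -90, -54, 45, 96, -147, 87] -> [-210, 567, 630, 378, -315, -672, 1029, -609] -> -672
  [-26, -2, -19, 2, 11, -48, 8, -43, 25] -> [25, -43, 8, -48, 11, 2, -19, -2, -26] -> [75, -129, 24, -144, 33, 6, -57, -6, -78] -> [-78, -6, -57, 6, 33, -144, 24, -129, 75] -> [546, 42, 399, -42, -231, 1008, -168, 903, -525] -> -525
  [39, 20, -27, 13, 16] -> [16, 13, -27, 20, 39] -> [48, 39, -81, 60, 117] -> [117, 60, -81, 39, 48] -> [-819, -420, 567, -273, -336] -> -819
  [-39, -16, 46, 12, -25, -12, -15, 41] -> [41, -15, -12, -25, 12, 46, -16, -39] -> [123, -45, -36, -75, 36, 138, -48, -117] -> [-117, -48, 138, 36, -75, -36, -45, 123] -> [819, 336, -966, -252, 525, 252, 315, -861] -> -966
  [17, 10, 45, -42, -50, 25] -> [25, -50, -42, 45, 10, 17] -> [75, -150, -126, 135, 30, 51] -> [51, 30, 135, -126, -150, 75] -> [-357, -210, -945, 882, 1050, -525] -> -945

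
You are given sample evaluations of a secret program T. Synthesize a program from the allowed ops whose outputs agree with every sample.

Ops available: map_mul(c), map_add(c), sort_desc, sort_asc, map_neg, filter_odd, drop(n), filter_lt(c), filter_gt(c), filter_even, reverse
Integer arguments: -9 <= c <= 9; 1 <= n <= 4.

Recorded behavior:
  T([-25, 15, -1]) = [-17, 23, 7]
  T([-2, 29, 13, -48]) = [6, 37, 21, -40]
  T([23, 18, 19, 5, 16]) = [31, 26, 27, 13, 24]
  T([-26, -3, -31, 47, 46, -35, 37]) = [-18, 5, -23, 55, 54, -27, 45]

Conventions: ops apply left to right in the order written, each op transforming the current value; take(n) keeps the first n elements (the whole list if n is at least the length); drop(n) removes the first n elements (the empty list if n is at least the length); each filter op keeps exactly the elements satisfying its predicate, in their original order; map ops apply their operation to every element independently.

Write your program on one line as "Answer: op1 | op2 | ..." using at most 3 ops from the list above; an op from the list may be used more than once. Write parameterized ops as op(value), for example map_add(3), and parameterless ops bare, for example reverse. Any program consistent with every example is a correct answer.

reverse | map_add(8) | reverse

Check, running the answer program on each example:
  [-25, 15, -1] -> [-1, 15, -25] -> [7, 23, -17] -> [-17, 23, 7]
  [-2, 29, 13, -48] -> [-48, 13, 29, -2] -> [-40, 21, 37, 6] -> [6, 37, 21, -40]
  [23, 18, 19, 5, 16] -> [16, 5, 19, 18, 23] -> [24, 13, 27, 26, 31] -> [31, 26, 27, 13, 24]
  [-26, -3, -31, 47, 46, -35, 37] -> [37, -35, 46, 47, -31, -3, -26] -> [45, -27, 54, 55, -23, 5, -18] -> [-18, 5, -23, 55, 54, -27, 45]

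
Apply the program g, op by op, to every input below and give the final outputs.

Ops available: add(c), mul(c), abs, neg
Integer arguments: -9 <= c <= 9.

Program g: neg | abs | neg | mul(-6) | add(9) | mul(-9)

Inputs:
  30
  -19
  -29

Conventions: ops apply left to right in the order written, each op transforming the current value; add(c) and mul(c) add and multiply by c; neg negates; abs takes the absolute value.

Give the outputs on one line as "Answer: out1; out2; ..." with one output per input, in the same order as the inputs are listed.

-1701; -1107; -1647

Execution, op by op:
  30 -> -30 -> 30 -> -30 -> 180 -> 189 -> -1701
  -19 -> 19 -> 19 -> -19 -> 114 -> 123 -> -1107
  -29 -> 29 -> 29 -> -29 -> 174 -> 183 -> -1647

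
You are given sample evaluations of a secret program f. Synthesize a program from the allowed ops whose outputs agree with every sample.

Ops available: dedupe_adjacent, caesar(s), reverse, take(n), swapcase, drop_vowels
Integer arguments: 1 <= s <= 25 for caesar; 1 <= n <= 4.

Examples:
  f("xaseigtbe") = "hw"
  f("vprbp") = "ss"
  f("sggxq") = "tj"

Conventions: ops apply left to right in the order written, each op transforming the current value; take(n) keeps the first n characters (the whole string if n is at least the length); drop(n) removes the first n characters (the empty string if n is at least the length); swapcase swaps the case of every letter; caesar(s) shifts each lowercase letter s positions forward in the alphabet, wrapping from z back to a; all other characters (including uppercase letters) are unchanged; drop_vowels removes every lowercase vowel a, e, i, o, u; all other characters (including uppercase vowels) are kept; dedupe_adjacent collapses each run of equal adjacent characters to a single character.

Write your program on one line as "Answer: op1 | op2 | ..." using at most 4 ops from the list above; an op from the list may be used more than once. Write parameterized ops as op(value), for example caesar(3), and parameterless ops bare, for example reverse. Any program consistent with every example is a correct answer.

caesar(3) | reverse | drop_vowels | take(2)

Check, running the answer program on each example:
  "xaseigtbe" -> "advhljweh" -> "hewjlhvda" -> "hwjlhvd" -> "hw"
  "vprbp" -> "ysues" -> "seusy" -> "ssy" -> "ss"
  "sggxq" -> "vjjat" -> "tajjv" -> "tjjv" -> "tj"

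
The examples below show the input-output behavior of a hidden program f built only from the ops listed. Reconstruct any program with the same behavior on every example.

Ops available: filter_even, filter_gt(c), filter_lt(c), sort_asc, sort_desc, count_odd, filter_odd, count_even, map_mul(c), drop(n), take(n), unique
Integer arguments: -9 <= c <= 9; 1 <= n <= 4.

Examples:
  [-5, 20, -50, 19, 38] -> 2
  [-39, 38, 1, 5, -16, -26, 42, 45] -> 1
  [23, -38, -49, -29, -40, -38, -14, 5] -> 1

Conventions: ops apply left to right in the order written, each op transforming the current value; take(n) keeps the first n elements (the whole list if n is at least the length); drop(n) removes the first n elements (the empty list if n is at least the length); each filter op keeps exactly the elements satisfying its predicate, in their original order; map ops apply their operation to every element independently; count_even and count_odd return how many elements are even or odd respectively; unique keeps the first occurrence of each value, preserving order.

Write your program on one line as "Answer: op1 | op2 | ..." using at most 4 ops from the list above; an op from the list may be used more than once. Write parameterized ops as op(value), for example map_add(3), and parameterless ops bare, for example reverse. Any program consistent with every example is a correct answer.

take(3) | sort_desc | sort_asc | count_even

Check, running the answer program on each example:
  [-5, 20, -50, 19, 38] -> [-5, 20, -50] -> [20, -5, -50] -> [-50, -5, 20] -> 2
  [-39, 38, 1, 5, -16, -26, 42, 45] -> [-39, 38, 1] -> [38, 1, -39] -> [-39, 1, 38] -> 1
  [23, -38, -49, -29, -40, -38, -14, 5] -> [23, -38, -49] -> [23, -38, -49] -> [-49, -38, 23] -> 1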